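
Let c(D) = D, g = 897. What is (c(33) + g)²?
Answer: 864900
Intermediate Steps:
(c(33) + g)² = (33 + 897)² = 930² = 864900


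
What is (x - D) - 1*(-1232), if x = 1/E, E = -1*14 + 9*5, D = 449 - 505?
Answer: 39929/31 ≈ 1288.0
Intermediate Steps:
D = -56
E = 31 (E = -14 + 45 = 31)
x = 1/31 ≈ 0.032258
(x - D) - 1*(-1232) = (1/31 - 1*(-56)) - 1*(-1232) = (1/31 + 56) + 1232 = 1737/31 + 1232 = 39929/31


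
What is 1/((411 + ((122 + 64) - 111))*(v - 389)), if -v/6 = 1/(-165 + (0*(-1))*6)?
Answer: -55/10396998 ≈ -5.2900e-6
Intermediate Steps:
v = 2/55 (v = -6/(-165 + (0*(-1))*6) = -6/(-165 + 0*6) = -6/(-165 + 0) = -6/(-165) = -6*(-1/165) = 2/55 ≈ 0.036364)
1/((411 + ((122 + 64) - 111))*(v - 389)) = 1/((411 + ((122 + 64) - 111))*(2/55 - 389)) = 1/((411 + (186 - 111))*(-21393/55)) = 1/((411 + 75)*(-21393/55)) = 1/(486*(-21393/55)) = 1/(-10396998/55) = -55/10396998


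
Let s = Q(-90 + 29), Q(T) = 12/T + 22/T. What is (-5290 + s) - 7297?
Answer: -767841/61 ≈ -12588.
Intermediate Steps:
Q(T) = 34/T
s = -34/61 (s = 34/(-90 + 29) = 34/(-61) = 34*(-1/61) = -34/61 ≈ -0.55738)
(-5290 + s) - 7297 = (-5290 - 34/61) - 7297 = -322724/61 - 7297 = -767841/61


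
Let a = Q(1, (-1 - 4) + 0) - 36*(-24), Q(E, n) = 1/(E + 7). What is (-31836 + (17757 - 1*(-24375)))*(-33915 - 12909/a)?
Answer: -2415005739432/6913 ≈ -3.4934e+8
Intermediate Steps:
Q(E, n) = 1/(7 + E)
a = 6913/8 (a = 1/(7 + 1) - 36*(-24) = 1/8 + 864 = ⅛ + 864 = 6913/8 ≈ 864.13)
(-31836 + (17757 - 1*(-24375)))*(-33915 - 12909/a) = (-31836 + (17757 - 1*(-24375)))*(-33915 - 12909/6913/8) = (-31836 + (17757 + 24375))*(-33915 - 12909*8/6913) = (-31836 + 42132)*(-33915 - 103272/6913) = 10296*(-234557667/6913) = -2415005739432/6913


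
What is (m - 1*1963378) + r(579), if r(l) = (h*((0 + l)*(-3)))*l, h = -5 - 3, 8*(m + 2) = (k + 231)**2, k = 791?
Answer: 12425929/2 ≈ 6.2130e+6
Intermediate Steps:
m = 261117/2 (m = -2 + (791 + 231)**2/8 = -2 + (1/8)*1022**2 = -2 + (1/8)*1044484 = -2 + 261121/2 = 261117/2 ≈ 1.3056e+5)
h = -8
r(l) = 24*l**2 (r(l) = (-8*(0 + l)*(-3))*l = (-8*l*(-3))*l = (-(-24)*l)*l = (24*l)*l = 24*l**2)
(m - 1*1963378) + r(579) = (261117/2 - 1*1963378) + 24*579**2 = (261117/2 - 1963378) + 24*335241 = -3665639/2 + 8045784 = 12425929/2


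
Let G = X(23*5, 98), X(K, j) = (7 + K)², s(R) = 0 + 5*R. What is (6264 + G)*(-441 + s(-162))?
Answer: -26456148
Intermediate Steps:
s(R) = 5*R
G = 14884 (G = (7 + 23*5)² = (7 + 115)² = 122² = 14884)
(6264 + G)*(-441 + s(-162)) = (6264 + 14884)*(-441 + 5*(-162)) = 21148*(-441 - 810) = 21148*(-1251) = -26456148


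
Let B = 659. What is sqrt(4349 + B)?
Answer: 4*sqrt(313) ≈ 70.767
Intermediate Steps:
sqrt(4349 + B) = sqrt(4349 + 659) = sqrt(5008) = 4*sqrt(313)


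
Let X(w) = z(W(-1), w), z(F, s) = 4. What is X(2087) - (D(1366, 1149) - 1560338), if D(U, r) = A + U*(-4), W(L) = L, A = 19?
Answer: 1565787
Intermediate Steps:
X(w) = 4
D(U, r) = 19 - 4*U (D(U, r) = 19 + U*(-4) = 19 - 4*U)
X(2087) - (D(1366, 1149) - 1560338) = 4 - ((19 - 4*1366) - 1560338) = 4 - ((19 - 5464) - 1560338) = 4 - (-5445 - 1560338) = 4 - 1*(-1565783) = 4 + 1565783 = 1565787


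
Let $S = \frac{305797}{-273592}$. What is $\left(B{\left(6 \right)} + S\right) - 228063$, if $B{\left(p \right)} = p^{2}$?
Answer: $- \frac{62386668781}{273592} \approx -2.2803 \cdot 10^{5}$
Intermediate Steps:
$S = - \frac{305797}{273592}$ ($S = 305797 \left(- \frac{1}{273592}\right) = - \frac{305797}{273592} \approx -1.1177$)
$\left(B{\left(6 \right)} + S\right) - 228063 = \left(6^{2} - \frac{305797}{273592}\right) - 228063 = \left(36 - \frac{305797}{273592}\right) - 228063 = \frac{9543515}{273592} - 228063 = - \frac{62386668781}{273592}$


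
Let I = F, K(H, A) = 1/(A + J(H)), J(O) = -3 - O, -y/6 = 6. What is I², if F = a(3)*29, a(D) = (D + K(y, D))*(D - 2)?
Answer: 9991921/1296 ≈ 7709.8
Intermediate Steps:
y = -36 (y = -6*6 = -36)
K(H, A) = 1/(-3 + A - H) (K(H, A) = 1/(A + (-3 - H)) = 1/(-3 + A - H))
a(D) = (-2 + D)*(D + 1/(33 + D)) (a(D) = (D + 1/(-3 + D - 1*(-36)))*(D - 2) = (D + 1/(-3 + D + 36))*(-2 + D) = (D + 1/(33 + D))*(-2 + D) = (-2 + D)*(D + 1/(33 + D)))
F = 3161/36 (F = ((-2 + 3 + 3*(-2 + 3)*(33 + 3))/(33 + 3))*29 = ((-2 + 3 + 3*1*36)/36)*29 = ((-2 + 3 + 108)/36)*29 = ((1/36)*109)*29 = (109/36)*29 = 3161/36 ≈ 87.806)
I = 3161/36 ≈ 87.806
I² = (3161/36)² = 9991921/1296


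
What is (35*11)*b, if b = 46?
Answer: 17710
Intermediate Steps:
(35*11)*b = (35*11)*46 = 385*46 = 17710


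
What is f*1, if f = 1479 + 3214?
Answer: 4693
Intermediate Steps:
f = 4693
f*1 = 4693*1 = 4693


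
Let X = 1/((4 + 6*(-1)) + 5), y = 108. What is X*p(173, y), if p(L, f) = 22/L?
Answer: 22/519 ≈ 0.042389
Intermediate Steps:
X = ⅓ (X = 1/((4 - 6) + 5) = 1/(-2 + 5) = 1/3 = ⅓ ≈ 0.33333)
X*p(173, y) = (22/173)/3 = (22*(1/173))/3 = (⅓)*(22/173) = 22/519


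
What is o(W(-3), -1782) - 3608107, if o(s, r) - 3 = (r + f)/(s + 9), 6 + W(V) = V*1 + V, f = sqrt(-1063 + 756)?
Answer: -3607510 - I*sqrt(307)/3 ≈ -3.6075e+6 - 5.8405*I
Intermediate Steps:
f = I*sqrt(307) (f = sqrt(-307) = I*sqrt(307) ≈ 17.521*I)
W(V) = -6 + 2*V (W(V) = -6 + (V*1 + V) = -6 + (V + V) = -6 + 2*V)
o(s, r) = 3 + (r + I*sqrt(307))/(9 + s) (o(s, r) = 3 + (r + I*sqrt(307))/(s + 9) = 3 + (r + I*sqrt(307))/(9 + s))
o(W(-3), -1782) - 3608107 = (27 - 1782 + 3*(-6 + 2*(-3)) + I*sqrt(307))/(9 + (-6 + 2*(-3))) - 3608107 = (27 - 1782 + 3*(-6 - 6) + I*sqrt(307))/(9 + (-6 - 6)) - 3608107 = (27 - 1782 + 3*(-12) + I*sqrt(307))/(9 - 12) - 3608107 = (27 - 1782 - 36 + I*sqrt(307))/(-3) - 3608107 = -(-1791 + I*sqrt(307))/3 - 3608107 = (597 - I*sqrt(307)/3) - 3608107 = -3607510 - I*sqrt(307)/3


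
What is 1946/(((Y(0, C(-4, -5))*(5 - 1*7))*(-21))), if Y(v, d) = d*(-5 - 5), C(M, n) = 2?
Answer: -139/60 ≈ -2.3167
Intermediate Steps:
Y(v, d) = -10*d (Y(v, d) = d*(-10) = -10*d)
1946/(((Y(0, C(-4, -5))*(5 - 1*7))*(-21))) = 1946/((((-10*2)*(5 - 1*7))*(-21))) = 1946/((-20*(5 - 7)*(-21))) = 1946/((-20*(-2)*(-21))) = 1946/((40*(-21))) = 1946/(-840) = 1946*(-1/840) = -139/60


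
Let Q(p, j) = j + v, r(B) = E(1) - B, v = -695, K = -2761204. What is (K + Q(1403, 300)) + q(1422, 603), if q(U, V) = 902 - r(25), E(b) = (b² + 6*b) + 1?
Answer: -2760680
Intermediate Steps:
E(b) = 1 + b² + 6*b
r(B) = 8 - B (r(B) = (1 + 1² + 6*1) - B = (1 + 1 + 6) - B = 8 - B)
Q(p, j) = -695 + j (Q(p, j) = j - 695 = -695 + j)
q(U, V) = 919 (q(U, V) = 902 - (8 - 1*25) = 902 - (8 - 25) = 902 - 1*(-17) = 902 + 17 = 919)
(K + Q(1403, 300)) + q(1422, 603) = (-2761204 + (-695 + 300)) + 919 = (-2761204 - 395) + 919 = -2761599 + 919 = -2760680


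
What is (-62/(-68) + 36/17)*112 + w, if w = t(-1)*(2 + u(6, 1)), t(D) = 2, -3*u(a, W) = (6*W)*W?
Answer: 5768/17 ≈ 339.29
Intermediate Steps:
u(a, W) = -2*W² (u(a, W) = -6*W*W/3 = -2*W²)
w = 0 (w = 2*(2 - 2*1²) = 2*(2 - 2*1) = 2*(2 - 2) = 2*0 = 0)
(-62/(-68) + 36/17)*112 + w = (-62/(-68) + 36/17)*112 + 0 = (-62*(-1/68) + 36*(1/17))*112 + 0 = (31/34 + 36/17)*112 + 0 = (103/34)*112 + 0 = 5768/17 + 0 = 5768/17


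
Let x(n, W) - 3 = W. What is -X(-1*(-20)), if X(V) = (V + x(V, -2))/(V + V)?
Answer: -21/40 ≈ -0.52500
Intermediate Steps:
x(n, W) = 3 + W
X(V) = (1 + V)/(2*V) (X(V) = (V + (3 - 2))/(V + V) = (V + 1)/((2*V)) = (1 + V)*(1/(2*V)) = (1 + V)/(2*V))
-X(-1*(-20)) = -(1 - 1*(-20))/(2*((-1*(-20)))) = -(1 + 20)/(2*20) = -21/(2*20) = -1*21/40 = -21/40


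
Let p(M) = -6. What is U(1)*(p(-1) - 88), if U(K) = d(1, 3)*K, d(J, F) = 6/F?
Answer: -188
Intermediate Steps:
U(K) = 2*K (U(K) = (6/3)*K = (6*(1/3))*K = 2*K)
U(1)*(p(-1) - 88) = (2*1)*(-6 - 88) = 2*(-94) = -188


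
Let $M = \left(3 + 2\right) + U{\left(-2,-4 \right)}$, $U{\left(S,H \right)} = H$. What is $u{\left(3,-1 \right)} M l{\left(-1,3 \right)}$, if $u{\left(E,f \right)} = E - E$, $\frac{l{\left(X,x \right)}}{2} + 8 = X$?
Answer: $0$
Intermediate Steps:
$l{\left(X,x \right)} = -16 + 2 X$
$u{\left(E,f \right)} = 0$
$M = 1$ ($M = \left(3 + 2\right) - 4 = 5 - 4 = 1$)
$u{\left(3,-1 \right)} M l{\left(-1,3 \right)} = 0 \cdot 1 \left(-16 + 2 \left(-1\right)\right) = 0 \left(-16 - 2\right) = 0 \left(-18\right) = 0$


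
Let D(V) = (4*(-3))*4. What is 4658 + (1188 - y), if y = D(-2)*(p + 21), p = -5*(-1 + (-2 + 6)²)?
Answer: 3254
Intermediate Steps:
D(V) = -48 (D(V) = -12*4 = -48)
p = -75 (p = -5*(-1 + 4²) = -5*(-1 + 16) = -5*15 = -75)
y = 2592 (y = -48*(-75 + 21) = -48*(-54) = 2592)
4658 + (1188 - y) = 4658 + (1188 - 1*2592) = 4658 + (1188 - 2592) = 4658 - 1404 = 3254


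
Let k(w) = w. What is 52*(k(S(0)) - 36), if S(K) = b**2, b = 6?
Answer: 0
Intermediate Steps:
S(K) = 36 (S(K) = 6**2 = 36)
52*(k(S(0)) - 36) = 52*(36 - 36) = 52*0 = 0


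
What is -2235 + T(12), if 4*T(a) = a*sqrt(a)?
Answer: -2235 + 6*sqrt(3) ≈ -2224.6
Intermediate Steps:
T(a) = a**(3/2)/4 (T(a) = (a*sqrt(a))/4 = a**(3/2)/4)
-2235 + T(12) = -2235 + 12**(3/2)/4 = -2235 + (24*sqrt(3))/4 = -2235 + 6*sqrt(3)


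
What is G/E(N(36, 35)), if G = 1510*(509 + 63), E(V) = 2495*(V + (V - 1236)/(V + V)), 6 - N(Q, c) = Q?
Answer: -1727440/44411 ≈ -38.897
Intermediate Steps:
N(Q, c) = 6 - Q
E(V) = 2495*V + 2495*(-1236 + V)/(2*V) (E(V) = 2495*(V + (-1236 + V)/((2*V))) = 2495*(V + (-1236 + V)*(1/(2*V))) = 2495*(V + (-1236 + V)/(2*V)) = 2495*V + 2495*(-1236 + V)/(2*V))
G = 863720 (G = 1510*572 = 863720)
G/E(N(36, 35)) = 863720/(2495/2 - 1541910/(6 - 1*36) + 2495*(6 - 1*36)) = 863720/(2495/2 - 1541910/(6 - 36) + 2495*(6 - 36)) = 863720/(2495/2 - 1541910/(-30) + 2495*(-30)) = 863720/(2495/2 - 1541910*(-1/30) - 74850) = 863720/(2495/2 + 51397 - 74850) = 863720/(-44411/2) = 863720*(-2/44411) = -1727440/44411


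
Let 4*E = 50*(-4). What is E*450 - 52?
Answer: -22552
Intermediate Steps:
E = -50 (E = (50*(-4))/4 = (1/4)*(-200) = -50)
E*450 - 52 = -50*450 - 52 = -22500 - 52 = -22552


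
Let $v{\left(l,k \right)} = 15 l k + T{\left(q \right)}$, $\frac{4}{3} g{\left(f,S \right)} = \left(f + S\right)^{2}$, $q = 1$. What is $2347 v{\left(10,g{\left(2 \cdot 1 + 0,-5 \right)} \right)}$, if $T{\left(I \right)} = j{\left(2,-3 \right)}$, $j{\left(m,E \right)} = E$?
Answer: $\frac{4738593}{2} \approx 2.3693 \cdot 10^{6}$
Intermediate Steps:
$T{\left(I \right)} = -3$
$g{\left(f,S \right)} = \frac{3 \left(S + f\right)^{2}}{4}$ ($g{\left(f,S \right)} = \frac{3 \left(f + S\right)^{2}}{4} = \frac{3 \left(S + f\right)^{2}}{4}$)
$v{\left(l,k \right)} = -3 + 15 k l$ ($v{\left(l,k \right)} = 15 l k - 3 = 15 k l - 3 = -3 + 15 k l$)
$2347 v{\left(10,g{\left(2 \cdot 1 + 0,-5 \right)} \right)} = 2347 \left(-3 + 15 \frac{3 \left(-5 + \left(2 \cdot 1 + 0\right)\right)^{2}}{4} \cdot 10\right) = 2347 \left(-3 + 15 \frac{3 \left(-5 + \left(2 + 0\right)\right)^{2}}{4} \cdot 10\right) = 2347 \left(-3 + 15 \frac{3 \left(-5 + 2\right)^{2}}{4} \cdot 10\right) = 2347 \left(-3 + 15 \frac{3 \left(-3\right)^{2}}{4} \cdot 10\right) = 2347 \left(-3 + 15 \cdot \frac{3}{4} \cdot 9 \cdot 10\right) = 2347 \left(-3 + 15 \cdot \frac{27}{4} \cdot 10\right) = 2347 \left(-3 + \frac{2025}{2}\right) = 2347 \cdot \frac{2019}{2} = \frac{4738593}{2}$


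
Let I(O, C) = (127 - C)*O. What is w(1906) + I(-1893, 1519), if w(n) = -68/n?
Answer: 2511208334/953 ≈ 2.6351e+6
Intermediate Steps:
I(O, C) = O*(127 - C)
w(1906) + I(-1893, 1519) = -68/1906 - 1893*(127 - 1*1519) = -68*1/1906 - 1893*(127 - 1519) = -34/953 - 1893*(-1392) = -34/953 + 2635056 = 2511208334/953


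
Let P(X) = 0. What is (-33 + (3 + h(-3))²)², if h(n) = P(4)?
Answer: 576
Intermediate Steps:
h(n) = 0
(-33 + (3 + h(-3))²)² = (-33 + (3 + 0)²)² = (-33 + 3²)² = (-33 + 9)² = (-24)² = 576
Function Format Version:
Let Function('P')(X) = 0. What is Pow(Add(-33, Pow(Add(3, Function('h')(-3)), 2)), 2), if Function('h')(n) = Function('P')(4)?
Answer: 576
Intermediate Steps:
Function('h')(n) = 0
Pow(Add(-33, Pow(Add(3, Function('h')(-3)), 2)), 2) = Pow(Add(-33, Pow(Add(3, 0), 2)), 2) = Pow(Add(-33, Pow(3, 2)), 2) = Pow(Add(-33, 9), 2) = Pow(-24, 2) = 576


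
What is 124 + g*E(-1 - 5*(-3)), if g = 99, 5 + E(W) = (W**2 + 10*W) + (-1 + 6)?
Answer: 33388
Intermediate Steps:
E(W) = W**2 + 10*W (E(W) = -5 + ((W**2 + 10*W) + (-1 + 6)) = -5 + ((W**2 + 10*W) + 5) = -5 + (5 + W**2 + 10*W) = W**2 + 10*W)
124 + g*E(-1 - 5*(-3)) = 124 + 99*((-1 - 5*(-3))*(10 + (-1 - 5*(-3)))) = 124 + 99*((-1 + 15)*(10 + (-1 + 15))) = 124 + 99*(14*(10 + 14)) = 124 + 99*(14*24) = 124 + 99*336 = 124 + 33264 = 33388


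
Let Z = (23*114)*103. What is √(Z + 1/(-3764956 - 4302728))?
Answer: √4394481890022806703/4033842 ≈ 519.68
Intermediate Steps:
Z = 270066 (Z = 2622*103 = 270066)
√(Z + 1/(-3764956 - 4302728)) = √(270066 + 1/(-3764956 - 4302728)) = √(270066 + 1/(-8067684)) = √(270066 - 1/8067684) = √(2178807147143/8067684) = √4394481890022806703/4033842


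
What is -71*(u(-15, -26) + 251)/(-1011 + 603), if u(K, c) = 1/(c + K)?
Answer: 121765/2788 ≈ 43.675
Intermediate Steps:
u(K, c) = 1/(K + c)
-71*(u(-15, -26) + 251)/(-1011 + 603) = -71*(1/(-15 - 26) + 251)/(-1011 + 603) = -71*(1/(-41) + 251)/(-408) = -71*(-1/41 + 251)*(-1)/408 = -730590*(-1)/(41*408) = -71*(-1715/2788) = 121765/2788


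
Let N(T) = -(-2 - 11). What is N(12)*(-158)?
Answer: -2054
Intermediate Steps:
N(T) = 13 (N(T) = -1*(-13) = 13)
N(12)*(-158) = 13*(-158) = -2054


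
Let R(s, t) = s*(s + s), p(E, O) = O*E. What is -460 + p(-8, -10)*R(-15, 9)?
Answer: 35540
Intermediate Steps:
p(E, O) = E*O
R(s, t) = 2*s² (R(s, t) = s*(2*s) = 2*s²)
-460 + p(-8, -10)*R(-15, 9) = -460 + (-8*(-10))*(2*(-15)²) = -460 + 80*(2*225) = -460 + 80*450 = -460 + 36000 = 35540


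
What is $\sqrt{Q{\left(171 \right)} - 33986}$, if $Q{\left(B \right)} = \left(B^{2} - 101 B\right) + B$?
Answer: $i \sqrt{21845} \approx 147.8 i$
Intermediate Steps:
$Q{\left(B \right)} = B^{2} - 100 B$
$\sqrt{Q{\left(171 \right)} - 33986} = \sqrt{171 \left(-100 + 171\right) - 33986} = \sqrt{171 \cdot 71 - 33986} = \sqrt{12141 - 33986} = \sqrt{-21845} = i \sqrt{21845}$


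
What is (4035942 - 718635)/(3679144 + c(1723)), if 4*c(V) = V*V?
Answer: 13269228/17685305 ≈ 0.75030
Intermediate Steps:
c(V) = V²/4 (c(V) = (V*V)/4 = V²/4)
(4035942 - 718635)/(3679144 + c(1723)) = (4035942 - 718635)/(3679144 + (¼)*1723²) = 3317307/(3679144 + (¼)*2968729) = 3317307/(3679144 + 2968729/4) = 3317307/(17685305/4) = 3317307*(4/17685305) = 13269228/17685305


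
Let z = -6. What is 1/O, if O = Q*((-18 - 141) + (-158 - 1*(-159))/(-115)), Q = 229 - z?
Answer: -23/859442 ≈ -2.6762e-5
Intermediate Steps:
Q = 235 (Q = 229 - 1*(-6) = 229 + 6 = 235)
O = -859442/23 (O = 235*((-18 - 141) + (-158 - 1*(-159))/(-115)) = 235*(-159 + (-158 + 159)*(-1/115)) = 235*(-159 + 1*(-1/115)) = 235*(-159 - 1/115) = 235*(-18286/115) = -859442/23 ≈ -37367.)
1/O = 1/(-859442/23) = -23/859442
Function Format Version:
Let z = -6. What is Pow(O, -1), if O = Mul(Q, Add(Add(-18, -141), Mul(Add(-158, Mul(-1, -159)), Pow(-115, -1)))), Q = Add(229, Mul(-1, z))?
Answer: Rational(-23, 859442) ≈ -2.6762e-5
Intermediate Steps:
Q = 235 (Q = Add(229, Mul(-1, -6)) = Add(229, 6) = 235)
O = Rational(-859442, 23) (O = Mul(235, Add(Add(-18, -141), Mul(Add(-158, Mul(-1, -159)), Pow(-115, -1)))) = Mul(235, Add(-159, Mul(Add(-158, 159), Rational(-1, 115)))) = Mul(235, Add(-159, Mul(1, Rational(-1, 115)))) = Mul(235, Add(-159, Rational(-1, 115))) = Mul(235, Rational(-18286, 115)) = Rational(-859442, 23) ≈ -37367.)
Pow(O, -1) = Pow(Rational(-859442, 23), -1) = Rational(-23, 859442)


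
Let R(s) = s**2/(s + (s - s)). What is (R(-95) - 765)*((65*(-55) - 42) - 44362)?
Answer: 41261940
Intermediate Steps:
R(s) = s (R(s) = s**2/(s + 0) = s**2/s = s)
(R(-95) - 765)*((65*(-55) - 42) - 44362) = (-95 - 765)*((65*(-55) - 42) - 44362) = -860*((-3575 - 42) - 44362) = -860*(-3617 - 44362) = -860*(-47979) = 41261940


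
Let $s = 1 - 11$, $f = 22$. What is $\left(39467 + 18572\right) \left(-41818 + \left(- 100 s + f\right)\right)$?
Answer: $-2367759044$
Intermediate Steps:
$s = -10$
$\left(39467 + 18572\right) \left(-41818 + \left(- 100 s + f\right)\right) = \left(39467 + 18572\right) \left(-41818 + \left(\left(-100\right) \left(-10\right) + 22\right)\right) = 58039 \left(-41818 + \left(1000 + 22\right)\right) = 58039 \left(-41818 + 1022\right) = 58039 \left(-40796\right) = -2367759044$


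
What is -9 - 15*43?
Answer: -654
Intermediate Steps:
-9 - 15*43 = -9 - 645 = -654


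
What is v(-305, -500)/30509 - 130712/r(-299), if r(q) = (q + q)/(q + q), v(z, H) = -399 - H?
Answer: -3987892307/30509 ≈ -1.3071e+5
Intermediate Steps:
r(q) = 1 (r(q) = (2*q)/((2*q)) = (2*q)*(1/(2*q)) = 1)
v(-305, -500)/30509 - 130712/r(-299) = (-399 - 1*(-500))/30509 - 130712/1 = (-399 + 500)*(1/30509) - 130712*1 = 101*(1/30509) - 130712 = 101/30509 - 130712 = -3987892307/30509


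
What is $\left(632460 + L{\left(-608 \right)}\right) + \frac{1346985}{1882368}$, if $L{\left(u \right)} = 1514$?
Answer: $\frac{132597079713}{209152} \approx 6.3398 \cdot 10^{5}$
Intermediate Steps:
$\left(632460 + L{\left(-608 \right)}\right) + \frac{1346985}{1882368} = \left(632460 + 1514\right) + \frac{1346985}{1882368} = 633974 + 1346985 \cdot \frac{1}{1882368} = 633974 + \frac{149665}{209152} = \frac{132597079713}{209152}$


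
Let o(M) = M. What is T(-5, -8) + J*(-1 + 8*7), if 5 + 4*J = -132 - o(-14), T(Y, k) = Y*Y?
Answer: -6665/4 ≈ -1666.3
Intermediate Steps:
T(Y, k) = Y²
J = -123/4 (J = -5/4 + (-132 - 1*(-14))/4 = -5/4 + (-132 + 14)/4 = -5/4 + (¼)*(-118) = -5/4 - 59/2 = -123/4 ≈ -30.750)
T(-5, -8) + J*(-1 + 8*7) = (-5)² - 123*(-1 + 8*7)/4 = 25 - 123*(-1 + 56)/4 = 25 - 123/4*55 = 25 - 6765/4 = -6665/4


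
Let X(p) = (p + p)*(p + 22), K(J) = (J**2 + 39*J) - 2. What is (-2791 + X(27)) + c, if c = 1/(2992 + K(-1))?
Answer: -428039/2952 ≈ -145.00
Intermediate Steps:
K(J) = -2 + J**2 + 39*J
X(p) = 2*p*(22 + p) (X(p) = (2*p)*(22 + p) = 2*p*(22 + p))
c = 1/2952 (c = 1/(2992 + (-2 + (-1)**2 + 39*(-1))) = 1/(2992 + (-2 + 1 - 39)) = 1/(2992 - 40) = 1/2952 ≈ 0.00033875)
(-2791 + X(27)) + c = (-2791 + 2*27*(22 + 27)) + 1/2952 = (-2791 + 2*27*49) + 1/2952 = (-2791 + 2646) + 1/2952 = -145 + 1/2952 = -428039/2952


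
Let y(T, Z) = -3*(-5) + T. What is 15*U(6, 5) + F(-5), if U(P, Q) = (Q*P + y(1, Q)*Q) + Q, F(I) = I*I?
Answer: 1750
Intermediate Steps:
F(I) = I**2
y(T, Z) = 15 + T
U(P, Q) = 17*Q + P*Q (U(P, Q) = (Q*P + (15 + 1)*Q) + Q = (P*Q + 16*Q) + Q = (16*Q + P*Q) + Q = 17*Q + P*Q)
15*U(6, 5) + F(-5) = 15*(5*(17 + 6)) + (-5)**2 = 15*(5*23) + 25 = 15*115 + 25 = 1725 + 25 = 1750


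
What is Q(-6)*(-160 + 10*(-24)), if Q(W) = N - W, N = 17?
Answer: -9200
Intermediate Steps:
Q(W) = 17 - W
Q(-6)*(-160 + 10*(-24)) = (17 - 1*(-6))*(-160 + 10*(-24)) = (17 + 6)*(-160 - 240) = 23*(-400) = -9200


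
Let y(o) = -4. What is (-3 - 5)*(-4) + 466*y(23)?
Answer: -1832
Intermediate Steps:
(-3 - 5)*(-4) + 466*y(23) = (-3 - 5)*(-4) + 466*(-4) = -8*(-4) - 1864 = 32 - 1864 = -1832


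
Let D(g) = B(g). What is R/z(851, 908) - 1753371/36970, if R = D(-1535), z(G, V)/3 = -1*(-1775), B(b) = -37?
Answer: -1867613693/39373050 ≈ -47.434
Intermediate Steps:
D(g) = -37
z(G, V) = 5325 (z(G, V) = 3*(-1*(-1775)) = 3*1775 = 5325)
R = -37
R/z(851, 908) - 1753371/36970 = -37/5325 - 1753371/36970 = -1867613693/39373050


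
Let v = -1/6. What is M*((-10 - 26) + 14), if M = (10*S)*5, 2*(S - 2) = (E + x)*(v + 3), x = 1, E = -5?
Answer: 12100/3 ≈ 4033.3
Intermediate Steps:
v = -⅙ (v = -1*⅙ = -⅙ ≈ -0.16667)
S = -11/3 (S = 2 + ((-5 + 1)*(-⅙ + 3))/2 = 2 + (-4*17/6)/2 = 2 + (½)*(-34/3) = 2 - 17/3 = -11/3 ≈ -3.6667)
M = -550/3 (M = (10*(-11/3))*5 = -110/3*5 = -550/3 ≈ -183.33)
M*((-10 - 26) + 14) = -550*((-10 - 26) + 14)/3 = -550*(-36 + 14)/3 = -550/3*(-22) = 12100/3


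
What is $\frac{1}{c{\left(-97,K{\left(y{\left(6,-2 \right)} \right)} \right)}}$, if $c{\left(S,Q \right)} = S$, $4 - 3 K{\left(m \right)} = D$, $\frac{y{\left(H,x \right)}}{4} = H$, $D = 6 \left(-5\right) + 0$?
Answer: $- \frac{1}{97} \approx -0.010309$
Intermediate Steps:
$D = -30$ ($D = -30 + 0 = -30$)
$y{\left(H,x \right)} = 4 H$
$K{\left(m \right)} = \frac{34}{3}$ ($K{\left(m \right)} = \frac{4}{3} - -10 = \frac{4}{3} + 10 = \frac{34}{3}$)
$\frac{1}{c{\left(-97,K{\left(y{\left(6,-2 \right)} \right)} \right)}} = \frac{1}{-97} = - \frac{1}{97}$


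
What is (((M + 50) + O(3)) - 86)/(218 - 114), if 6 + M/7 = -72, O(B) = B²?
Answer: -573/104 ≈ -5.5096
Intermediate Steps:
M = -546 (M = -42 + 7*(-72) = -42 - 504 = -546)
(((M + 50) + O(3)) - 86)/(218 - 114) = (((-546 + 50) + 3²) - 86)/(218 - 114) = ((-496 + 9) - 86)/104 = (-487 - 86)*(1/104) = -573*1/104 = -573/104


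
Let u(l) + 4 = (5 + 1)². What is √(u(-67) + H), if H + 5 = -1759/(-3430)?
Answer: √6605830/490 ≈ 5.2453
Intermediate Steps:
u(l) = 32 (u(l) = -4 + (5 + 1)² = -4 + 6² = -4 + 36 = 32)
H = -15391/3430 (H = -5 - 1759/(-3430) = -5 - 1759*(-1/3430) = -5 + 1759/3430 = -15391/3430 ≈ -4.4872)
√(u(-67) + H) = √(32 - 15391/3430) = √(94369/3430) = √6605830/490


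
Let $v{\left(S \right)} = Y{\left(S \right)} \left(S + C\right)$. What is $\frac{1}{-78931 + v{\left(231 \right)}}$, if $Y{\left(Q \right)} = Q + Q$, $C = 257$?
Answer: $\frac{1}{146525} \approx 6.8248 \cdot 10^{-6}$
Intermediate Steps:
$Y{\left(Q \right)} = 2 Q$
$v{\left(S \right)} = 2 S \left(257 + S\right)$ ($v{\left(S \right)} = 2 S \left(S + 257\right) = 2 S \left(257 + S\right)$)
$\frac{1}{-78931 + v{\left(231 \right)}} = \frac{1}{-78931 + 2 \cdot 231 \left(257 + 231\right)} = \frac{1}{-78931 + 2 \cdot 231 \cdot 488} = \frac{1}{-78931 + 225456} = \frac{1}{146525}$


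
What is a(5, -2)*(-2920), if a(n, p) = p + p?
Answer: 11680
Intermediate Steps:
a(n, p) = 2*p
a(5, -2)*(-2920) = (2*(-2))*(-2920) = -4*(-2920) = 11680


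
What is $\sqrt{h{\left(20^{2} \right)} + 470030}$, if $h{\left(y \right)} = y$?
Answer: $3 \sqrt{52270} \approx 685.88$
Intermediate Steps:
$\sqrt{h{\left(20^{2} \right)} + 470030} = \sqrt{20^{2} + 470030} = \sqrt{400 + 470030} = \sqrt{470430} = 3 \sqrt{52270}$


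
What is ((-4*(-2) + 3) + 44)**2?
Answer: 3025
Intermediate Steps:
((-4*(-2) + 3) + 44)**2 = ((8 + 3) + 44)**2 = (11 + 44)**2 = 55**2 = 3025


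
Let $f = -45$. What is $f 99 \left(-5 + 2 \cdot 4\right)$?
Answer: $-13365$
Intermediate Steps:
$f 99 \left(-5 + 2 \cdot 4\right) = \left(-45\right) 99 \left(-5 + 2 \cdot 4\right) = - 4455 \left(-5 + 8\right) = \left(-4455\right) 3 = -13365$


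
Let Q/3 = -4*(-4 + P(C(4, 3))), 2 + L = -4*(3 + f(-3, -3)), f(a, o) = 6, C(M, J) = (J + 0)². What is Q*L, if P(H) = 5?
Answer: 456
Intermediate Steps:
C(M, J) = J²
L = -38 (L = -2 - 4*(3 + 6) = -2 - 4*9 = -2 - 36 = -38)
Q = -12 (Q = 3*(-4*(-4 + 5)) = 3*(-4*1) = 3*(-4) = -12)
Q*L = -12*(-38) = 456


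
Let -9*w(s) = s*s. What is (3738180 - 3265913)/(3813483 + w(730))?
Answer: 4250403/33788447 ≈ 0.12579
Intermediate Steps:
w(s) = -s²/9 (w(s) = -s*s/9 = -s²/9)
(3738180 - 3265913)/(3813483 + w(730)) = (3738180 - 3265913)/(3813483 - ⅑*730²) = 472267/(3813483 - ⅑*532900) = 472267/(3813483 - 532900/9) = 472267/(33788447/9) = 472267*(9/33788447) = 4250403/33788447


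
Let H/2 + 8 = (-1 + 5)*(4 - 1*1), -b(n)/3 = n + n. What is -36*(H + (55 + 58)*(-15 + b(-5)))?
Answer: -61308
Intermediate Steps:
b(n) = -6*n (b(n) = -3*(n + n) = -6*n)
H = 8 (H = -16 + 2*((-1 + 5)*(4 - 1*1)) = -16 + 2*(4*(4 - 1)) = -16 + 2*(4*3) = -16 + 2*12 = -16 + 24 = 8)
-36*(H + (55 + 58)*(-15 + b(-5))) = -36*(8 + (55 + 58)*(-15 - 6*(-5))) = -36*(8 + 113*(-15 + 30)) = -36*(8 + 113*15) = -36*(8 + 1695) = -36*1703 = -61308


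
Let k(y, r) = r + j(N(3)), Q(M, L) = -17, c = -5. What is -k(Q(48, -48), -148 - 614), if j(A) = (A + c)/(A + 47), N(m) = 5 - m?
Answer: 37341/49 ≈ 762.06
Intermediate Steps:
j(A) = (-5 + A)/(47 + A) (j(A) = (A - 5)/(A + 47) = (-5 + A)/(47 + A))
k(y, r) = -3/49 + r (k(y, r) = r + (-5 + (5 - 1*3))/(47 + (5 - 1*3)) = r + (-5 + (5 - 3))/(47 + (5 - 3)) = r + (-5 + 2)/(47 + 2) = r - 3/49 = -3/49 + r)
-k(Q(48, -48), -148 - 614) = -(-3/49 + (-148 - 614)) = -(-3/49 - 762) = -1*(-37341/49) = 37341/49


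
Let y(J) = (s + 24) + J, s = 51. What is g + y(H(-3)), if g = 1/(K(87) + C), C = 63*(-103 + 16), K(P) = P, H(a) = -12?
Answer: 339821/5394 ≈ 63.000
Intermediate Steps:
C = -5481 (C = 63*(-87) = -5481)
y(J) = 75 + J (y(J) = (51 + 24) + J = 75 + J)
g = -1/5394 (g = 1/(87 - 5481) = 1/(-5394) = -1/5394 ≈ -0.00018539)
g + y(H(-3)) = -1/5394 + (75 - 12) = -1/5394 + 63 = 339821/5394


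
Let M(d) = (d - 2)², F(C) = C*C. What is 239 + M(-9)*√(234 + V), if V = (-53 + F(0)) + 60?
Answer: 239 + 121*√241 ≈ 2117.4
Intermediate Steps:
F(C) = C²
M(d) = (-2 + d)²
V = 7 (V = (-53 + 0²) + 60 = (-53 + 0) + 60 = -53 + 60 = 7)
239 + M(-9)*√(234 + V) = 239 + (-2 - 9)²*√(234 + 7) = 239 + (-11)²*√241 = 239 + 121*√241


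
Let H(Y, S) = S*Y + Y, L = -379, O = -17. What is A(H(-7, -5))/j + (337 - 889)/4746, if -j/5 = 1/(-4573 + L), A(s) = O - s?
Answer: -35253380/791 ≈ -44568.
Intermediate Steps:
H(Y, S) = Y + S*Y
A(s) = -17 - s
j = 5/4952 (j = -5/(-4573 - 379) = -5/(-4952) = -5*(-1/4952) = 5/4952 ≈ 0.0010097)
A(H(-7, -5))/j + (337 - 889)/4746 = (-17 - (-7)*(1 - 5))/(5/4952) + (337 - 889)/4746 = (-17 - (-7)*(-4))*(4952/5) - 552*1/4746 = (-17 - 1*28)*(4952/5) - 92/791 = (-17 - 28)*(4952/5) - 92/791 = -45*4952/5 - 92/791 = -44568 - 92/791 = -35253380/791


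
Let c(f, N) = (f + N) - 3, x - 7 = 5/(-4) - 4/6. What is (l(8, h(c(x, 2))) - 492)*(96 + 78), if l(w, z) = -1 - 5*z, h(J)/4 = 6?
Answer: -106662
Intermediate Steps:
x = 61/12 (x = 7 + (5/(-4) - 4/6) = 7 + (5*(-¼) - 4*⅙) = 7 + (-5/4 - ⅔) = 7 - 23/12 = 61/12 ≈ 5.0833)
c(f, N) = -3 + N + f (c(f, N) = (N + f) - 3 = -3 + N + f)
h(J) = 24 (h(J) = 4*6 = 24)
(l(8, h(c(x, 2))) - 492)*(96 + 78) = ((-1 - 5*24) - 492)*(96 + 78) = ((-1 - 120) - 492)*174 = (-121 - 492)*174 = -613*174 = -106662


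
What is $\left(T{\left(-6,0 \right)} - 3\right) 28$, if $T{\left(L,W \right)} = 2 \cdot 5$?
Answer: $196$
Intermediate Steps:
$T{\left(L,W \right)} = 10$
$\left(T{\left(-6,0 \right)} - 3\right) 28 = \left(10 - 3\right) 28 = 7 \cdot 28 = 196$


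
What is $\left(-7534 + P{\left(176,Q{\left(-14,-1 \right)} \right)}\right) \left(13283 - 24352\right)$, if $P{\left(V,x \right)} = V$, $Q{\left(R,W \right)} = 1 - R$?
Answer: $81445702$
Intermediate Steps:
$\left(-7534 + P{\left(176,Q{\left(-14,-1 \right)} \right)}\right) \left(13283 - 24352\right) = \left(-7534 + 176\right) \left(13283 - 24352\right) = \left(-7358\right) \left(-11069\right) = 81445702$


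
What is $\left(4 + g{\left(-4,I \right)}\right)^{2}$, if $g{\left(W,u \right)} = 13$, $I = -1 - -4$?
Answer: $289$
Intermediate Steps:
$I = 3$ ($I = -1 + 4 = 3$)
$\left(4 + g{\left(-4,I \right)}\right)^{2} = \left(4 + 13\right)^{2} = 17^{2} = 289$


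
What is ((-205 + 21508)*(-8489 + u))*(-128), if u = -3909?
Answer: 33806668032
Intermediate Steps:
((-205 + 21508)*(-8489 + u))*(-128) = ((-205 + 21508)*(-8489 - 3909))*(-128) = (21303*(-12398))*(-128) = -264114594*(-128) = 33806668032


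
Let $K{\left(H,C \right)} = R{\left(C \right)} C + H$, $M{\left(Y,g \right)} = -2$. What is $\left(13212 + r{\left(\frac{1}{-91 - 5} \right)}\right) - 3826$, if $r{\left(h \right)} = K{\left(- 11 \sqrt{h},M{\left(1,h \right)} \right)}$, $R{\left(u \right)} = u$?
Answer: $9390 - \frac{11 i \sqrt{6}}{24} \approx 9390.0 - 1.1227 i$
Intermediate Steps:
$K{\left(H,C \right)} = H + C^{2}$ ($K{\left(H,C \right)} = C C + H = C^{2} + H = H + C^{2}$)
$r{\left(h \right)} = 4 - 11 \sqrt{h}$ ($r{\left(h \right)} = - 11 \sqrt{h} + \left(-2\right)^{2} = - 11 \sqrt{h} + 4 = 4 - 11 \sqrt{h}$)
$\left(13212 + r{\left(\frac{1}{-91 - 5} \right)}\right) - 3826 = \left(13212 + \left(4 - 11 \sqrt{\frac{1}{-91 - 5}}\right)\right) - 3826 = \left(13212 + \left(4 - 11 \sqrt{\frac{1}{-96}}\right)\right) - 3826 = \left(13212 + \left(4 - 11 \sqrt{- \frac{1}{96}}\right)\right) - 3826 = \left(13212 + \left(4 - 11 \frac{i \sqrt{6}}{24}\right)\right) - 3826 = \left(13212 + \left(4 - \frac{11 i \sqrt{6}}{24}\right)\right) - 3826 = \left(13216 - \frac{11 i \sqrt{6}}{24}\right) - 3826 = 9390 - \frac{11 i \sqrt{6}}{24}$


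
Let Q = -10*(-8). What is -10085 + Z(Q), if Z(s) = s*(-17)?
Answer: -11445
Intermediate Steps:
Q = 80
Z(s) = -17*s
-10085 + Z(Q) = -10085 - 17*80 = -10085 - 1360 = -11445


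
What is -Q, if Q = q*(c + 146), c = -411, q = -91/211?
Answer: -24115/211 ≈ -114.29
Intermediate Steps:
q = -91/211 (q = -91*1/211 = -91/211 ≈ -0.43128)
Q = 24115/211 (Q = -91*(-411 + 146)/211 = -91/211*(-265) = 24115/211 ≈ 114.29)
-Q = -1*24115/211 = -24115/211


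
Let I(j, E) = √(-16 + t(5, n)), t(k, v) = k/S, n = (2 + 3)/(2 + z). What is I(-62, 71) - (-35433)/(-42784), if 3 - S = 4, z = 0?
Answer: -35433/42784 + I*√21 ≈ -0.82818 + 4.5826*I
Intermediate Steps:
n = 5/2 (n = (2 + 3)/(2 + 0) = 5/2 ≈ 2.5000)
S = -1 (S = 3 - 1*4 = 3 - 4 = -1)
t(k, v) = -k (t(k, v) = k/(-1) = k*(-1) = -k)
I(j, E) = I*√21 (I(j, E) = √(-16 - 1*5) = √(-16 - 5) = √(-21) = I*√21)
I(-62, 71) - (-35433)/(-42784) = I*√21 - (-35433)/(-42784) = I*√21 - (-35433)*(-1)/42784 = I*√21 - 1*35433/42784 = I*√21 - 35433/42784 = -35433/42784 + I*√21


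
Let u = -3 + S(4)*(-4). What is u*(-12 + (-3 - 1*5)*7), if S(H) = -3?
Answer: -612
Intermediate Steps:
u = 9 (u = -3 - 3*(-4) = -3 + 12 = 9)
u*(-12 + (-3 - 1*5)*7) = 9*(-12 + (-3 - 1*5)*7) = 9*(-12 + (-3 - 5)*7) = 9*(-12 - 8*7) = 9*(-12 - 56) = 9*(-68) = -612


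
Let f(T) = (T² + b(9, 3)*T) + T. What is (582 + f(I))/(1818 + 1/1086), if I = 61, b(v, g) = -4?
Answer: 4474320/1974349 ≈ 2.2662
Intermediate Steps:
f(T) = T² - 3*T (f(T) = (T² - 4*T) + T = T² - 3*T)
(582 + f(I))/(1818 + 1/1086) = (582 + 61*(-3 + 61))/(1818 + 1/1086) = (582 + 61*58)/(1818 + 1/1086) = (582 + 3538)/(1974349/1086) = 4120*(1086/1974349) = 4474320/1974349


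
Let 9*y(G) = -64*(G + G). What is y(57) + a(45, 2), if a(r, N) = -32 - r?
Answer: -2663/3 ≈ -887.67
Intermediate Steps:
y(G) = -128*G/9 (y(G) = (-64*(G + G))/9 = (-128*G)/9 = -128*G/9)
y(57) + a(45, 2) = -128/9*57 + (-32 - 1*45) = -2432/3 + (-32 - 45) = -2432/3 - 77 = -2663/3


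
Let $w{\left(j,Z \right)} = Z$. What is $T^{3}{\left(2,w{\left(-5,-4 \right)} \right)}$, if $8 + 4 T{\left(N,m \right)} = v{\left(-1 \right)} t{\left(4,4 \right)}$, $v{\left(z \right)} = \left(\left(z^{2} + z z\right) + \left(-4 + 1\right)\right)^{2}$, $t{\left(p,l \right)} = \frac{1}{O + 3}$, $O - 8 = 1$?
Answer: $- \frac{857375}{110592} \approx -7.7526$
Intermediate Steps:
$O = 9$ ($O = 8 + 1 = 9$)
$t{\left(p,l \right)} = \frac{1}{12}$ ($t{\left(p,l \right)} = \frac{1}{9 + 3} = \frac{1}{12}$)
$v{\left(z \right)} = \left(-3 + 2 z^{2}\right)^{2}$ ($v{\left(z \right)} = \left(\left(z^{2} + z^{2}\right) - 3\right)^{2} = \left(2 z^{2} - 3\right)^{2} = \left(-3 + 2 z^{2}\right)^{2}$)
$T{\left(N,m \right)} = - \frac{95}{48}$ ($T{\left(N,m \right)} = -2 + \frac{\left(-3 + 2 \left(-1\right)^{2}\right)^{2} \cdot \frac{1}{12}}{4} = -2 + \frac{\left(-3 + 2 \cdot 1\right)^{2} \cdot \frac{1}{12}}{4} = -2 + \frac{\left(-3 + 2\right)^{2} \cdot \frac{1}{12}}{4} = -2 + \frac{\left(-1\right)^{2} \cdot \frac{1}{12}}{4} = -2 + \frac{1 \cdot \frac{1}{12}}{4} = -2 + \frac{1}{4} \cdot \frac{1}{12} = -2 + \frac{1}{48} = - \frac{95}{48}$)
$T^{3}{\left(2,w{\left(-5,-4 \right)} \right)} = \left(- \frac{95}{48}\right)^{3} = - \frac{857375}{110592}$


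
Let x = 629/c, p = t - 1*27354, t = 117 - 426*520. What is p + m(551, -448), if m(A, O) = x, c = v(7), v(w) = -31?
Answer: -7712096/31 ≈ -2.4878e+5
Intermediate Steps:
t = -221403 (t = 117 - 221520 = -221403)
c = -31
p = -248757 (p = -221403 - 1*27354 = -221403 - 27354 = -248757)
x = -629/31 (x = 629/(-31) = 629*(-1/31) = -629/31 ≈ -20.290)
m(A, O) = -629/31
p + m(551, -448) = -248757 - 629/31 = -7712096/31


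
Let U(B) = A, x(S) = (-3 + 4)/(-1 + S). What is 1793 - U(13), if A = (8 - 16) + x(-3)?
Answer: 7205/4 ≈ 1801.3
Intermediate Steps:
x(S) = 1/(-1 + S)
A = -33/4 (A = (8 - 16) + 1/(-1 - 3) = -8 + 1/(-4) = -8 - 1/4 = -33/4 ≈ -8.2500)
U(B) = -33/4
1793 - U(13) = 1793 - 1*(-33/4) = 1793 + 33/4 = 7205/4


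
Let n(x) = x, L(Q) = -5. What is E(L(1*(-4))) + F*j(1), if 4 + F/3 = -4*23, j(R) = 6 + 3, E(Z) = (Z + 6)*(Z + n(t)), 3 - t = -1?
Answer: -2593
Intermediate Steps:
t = 4 (t = 3 - 1*(-1) = 3 + 1 = 4)
E(Z) = (4 + Z)*(6 + Z) (E(Z) = (Z + 6)*(Z + 4) = (6 + Z)*(4 + Z) = (4 + Z)*(6 + Z))
j(R) = 9
F = -288 (F = -12 + 3*(-4*23) = -12 + 3*(-92) = -12 - 276 = -288)
E(L(1*(-4))) + F*j(1) = (24 + (-5)² + 10*(-5)) - 288*9 = (24 + 25 - 50) - 2592 = -1 - 2592 = -2593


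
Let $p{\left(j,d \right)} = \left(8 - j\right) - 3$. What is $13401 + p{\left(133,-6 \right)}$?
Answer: $13273$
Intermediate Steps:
$p{\left(j,d \right)} = 5 - j$
$13401 + p{\left(133,-6 \right)} = 13401 + \left(5 - 133\right) = 13401 - 128 = 13273$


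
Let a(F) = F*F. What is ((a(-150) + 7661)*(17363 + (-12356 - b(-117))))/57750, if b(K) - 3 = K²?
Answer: -17463219/3850 ≈ -4535.9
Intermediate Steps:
a(F) = F²
b(K) = 3 + K²
((a(-150) + 7661)*(17363 + (-12356 - b(-117))))/57750 = (((-150)² + 7661)*(17363 + (-12356 - (3 + (-117)²))))/57750 = ((22500 + 7661)*(17363 + (-12356 - (3 + 13689))))*(1/57750) = (30161*(17363 + (-12356 - 1*13692)))*(1/57750) = (30161*(17363 + (-12356 - 13692)))*(1/57750) = (30161*(17363 - 26048))*(1/57750) = (30161*(-8685))*(1/57750) = -261948285*1/57750 = -17463219/3850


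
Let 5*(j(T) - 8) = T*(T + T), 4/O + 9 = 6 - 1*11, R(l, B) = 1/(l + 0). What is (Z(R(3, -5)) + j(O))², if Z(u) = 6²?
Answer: 116380944/60025 ≈ 1938.9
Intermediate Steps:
R(l, B) = 1/l
O = -2/7 (O = 4/(-9 + (6 - 1*11)) = 4/(-9 + (6 - 11)) = 4/(-9 - 5) = 4/(-14) = 4*(-1/14) = -2/7 ≈ -0.28571)
Z(u) = 36
j(T) = 8 + 2*T²/5 (j(T) = 8 + (T*(T + T))/5 = 8 + (T*(2*T))/5 = 8 + (2*T²)/5 = 8 + 2*T²/5)
(Z(R(3, -5)) + j(O))² = (36 + (8 + 2*(-2/7)²/5))² = (36 + (8 + (⅖)*(4/49)))² = (36 + (8 + 8/245))² = (36 + 1968/245)² = (10788/245)² = 116380944/60025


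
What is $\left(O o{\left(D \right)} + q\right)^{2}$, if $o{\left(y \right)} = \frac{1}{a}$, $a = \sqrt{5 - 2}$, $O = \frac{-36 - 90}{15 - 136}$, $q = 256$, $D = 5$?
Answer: $\frac{959517868}{14641} + \frac{21504 \sqrt{3}}{121} \approx 65844.0$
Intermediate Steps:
$O = \frac{126}{121}$ ($O = - \frac{126}{-121} = \left(-126\right) \left(- \frac{1}{121}\right) = \frac{126}{121} \approx 1.0413$)
$a = \sqrt{3} \approx 1.732$
$o{\left(y \right)} = \frac{\sqrt{3}}{3}$ ($o{\left(y \right)} = \frac{1}{\sqrt{3}} = \frac{\sqrt{3}}{3}$)
$\left(O o{\left(D \right)} + q\right)^{2} = \left(\frac{126 \frac{\sqrt{3}}{3}}{121} + 256\right)^{2} = \left(\frac{42 \sqrt{3}}{121} + 256\right)^{2} = \left(256 + \frac{42 \sqrt{3}}{121}\right)^{2}$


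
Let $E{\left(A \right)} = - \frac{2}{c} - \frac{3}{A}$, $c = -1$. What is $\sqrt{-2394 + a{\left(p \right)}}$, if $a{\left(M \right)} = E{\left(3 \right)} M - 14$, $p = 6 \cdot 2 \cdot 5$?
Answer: $2 i \sqrt{587} \approx 48.456 i$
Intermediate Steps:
$E{\left(A \right)} = 2 - \frac{3}{A}$ ($E{\left(A \right)} = - \frac{2}{-1} - \frac{3}{A} = \left(-2\right) \left(-1\right) - \frac{3}{A} = 2 - \frac{3}{A}$)
$p = 60$ ($p = 12 \cdot 5 = 60$)
$a{\left(M \right)} = -14 + M$ ($a{\left(M \right)} = \left(2 - \frac{3}{3}\right) M - 14 = \left(2 - 1\right) M - 14 = 1 M - 14 = M - 14 = -14 + M$)
$\sqrt{-2394 + a{\left(p \right)}} = \sqrt{-2394 + \left(-14 + 60\right)} = \sqrt{-2394 + 46} = \sqrt{-2348} = 2 i \sqrt{587}$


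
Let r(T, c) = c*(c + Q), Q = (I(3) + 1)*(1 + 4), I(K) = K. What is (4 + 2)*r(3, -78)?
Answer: 27144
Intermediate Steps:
Q = 20 (Q = (3 + 1)*(1 + 4) = 4*5 = 20)
r(T, c) = c*(20 + c) (r(T, c) = c*(c + 20) = c*(20 + c))
(4 + 2)*r(3, -78) = (4 + 2)*(-78*(20 - 78)) = 6*(-78*(-58)) = 6*4524 = 27144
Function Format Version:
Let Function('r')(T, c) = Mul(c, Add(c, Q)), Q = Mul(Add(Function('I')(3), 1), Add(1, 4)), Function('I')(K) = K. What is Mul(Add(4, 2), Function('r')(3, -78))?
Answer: 27144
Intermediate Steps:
Q = 20 (Q = Mul(Add(3, 1), Add(1, 4)) = Mul(4, 5) = 20)
Function('r')(T, c) = Mul(c, Add(20, c)) (Function('r')(T, c) = Mul(c, Add(c, 20)) = Mul(c, Add(20, c)))
Mul(Add(4, 2), Function('r')(3, -78)) = Mul(Add(4, 2), Mul(-78, Add(20, -78))) = Mul(6, Mul(-78, -58)) = Mul(6, 4524) = 27144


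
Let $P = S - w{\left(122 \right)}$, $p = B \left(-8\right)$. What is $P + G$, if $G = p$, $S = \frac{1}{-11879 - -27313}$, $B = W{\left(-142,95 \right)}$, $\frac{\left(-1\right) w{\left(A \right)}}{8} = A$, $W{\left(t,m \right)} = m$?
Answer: $\frac{3333745}{15434} \approx 216.0$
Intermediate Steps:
$w{\left(A \right)} = - 8 A$
$B = 95$
$S = \frac{1}{15434}$ ($S = \frac{1}{-11879 + \left(27559 - 246\right)} = \frac{1}{-11879 + 27313} = \frac{1}{15434} \approx 6.4792 \cdot 10^{-5}$)
$p = -760$ ($p = 95 \left(-8\right) = -760$)
$G = -760$
$P = \frac{15063585}{15434}$ ($P = \frac{1}{15434} - \left(-8\right) 122 = \frac{1}{15434} - -976 = \frac{1}{15434} + 976 = \frac{15063585}{15434} \approx 976.0$)
$P + G = \frac{15063585}{15434} - 760 = \frac{3333745}{15434}$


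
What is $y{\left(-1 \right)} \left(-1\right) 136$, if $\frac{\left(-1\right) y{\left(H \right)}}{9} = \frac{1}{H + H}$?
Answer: $-612$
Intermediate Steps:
$y{\left(H \right)} = - \frac{9}{2 H}$ ($y{\left(H \right)} = - \frac{9}{H + H} = - \frac{9}{2 H}$)
$y{\left(-1 \right)} \left(-1\right) 136 = - \frac{9}{2 \left(-1\right)} \left(-1\right) 136 = \left(- \frac{9}{2}\right) \left(-1\right) \left(-1\right) 136 = \frac{9}{2} \left(-1\right) 136 = \left(- \frac{9}{2}\right) 136 = -612$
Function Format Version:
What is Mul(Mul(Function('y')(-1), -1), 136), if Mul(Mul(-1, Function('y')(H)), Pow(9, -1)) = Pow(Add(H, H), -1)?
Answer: -612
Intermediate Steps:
Function('y')(H) = Mul(Rational(-9, 2), Pow(H, -1)) (Function('y')(H) = Mul(-9, Pow(Add(H, H), -1)) = Mul(-9, Pow(Mul(2, H), -1)) = Mul(-9, Mul(Rational(1, 2), Pow(H, -1))) = Mul(Rational(-9, 2), Pow(H, -1)))
Mul(Mul(Function('y')(-1), -1), 136) = Mul(Mul(Mul(Rational(-9, 2), Pow(-1, -1)), -1), 136) = Mul(Mul(Mul(Rational(-9, 2), -1), -1), 136) = Mul(Mul(Rational(9, 2), -1), 136) = Mul(Rational(-9, 2), 136) = -612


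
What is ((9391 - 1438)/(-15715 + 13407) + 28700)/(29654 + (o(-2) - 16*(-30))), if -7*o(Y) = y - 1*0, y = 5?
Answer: 463621529/486833364 ≈ 0.95232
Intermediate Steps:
o(Y) = -5/7 (o(Y) = -(5 - 1*0)/7 = -(5 + 0)/7 = -⅐*5 = -5/7)
((9391 - 1438)/(-15715 + 13407) + 28700)/(29654 + (o(-2) - 16*(-30))) = ((9391 - 1438)/(-15715 + 13407) + 28700)/(29654 + (-5/7 - 16*(-30))) = (7953/(-2308) + 28700)/(29654 + (-5/7 + 480)) = (7953*(-1/2308) + 28700)/(29654 + 3355/7) = (-7953/2308 + 28700)/(210933/7) = (66231647/2308)*(7/210933) = 463621529/486833364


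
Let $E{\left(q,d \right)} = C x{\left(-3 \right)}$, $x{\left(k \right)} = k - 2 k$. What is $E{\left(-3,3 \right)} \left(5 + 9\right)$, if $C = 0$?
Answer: $0$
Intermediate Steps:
$x{\left(k \right)} = - k$
$E{\left(q,d \right)} = 0$ ($E{\left(q,d \right)} = 0 \left(\left(-1\right) \left(-3\right)\right) = 0 \cdot 3 = 0$)
$E{\left(-3,3 \right)} \left(5 + 9\right) = 0 \left(5 + 9\right) = 0 \cdot 14 = 0$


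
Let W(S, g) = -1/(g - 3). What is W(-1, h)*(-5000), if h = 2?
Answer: -5000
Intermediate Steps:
W(S, g) = -1/(-3 + g)
W(-1, h)*(-5000) = -1/(-3 + 2)*(-5000) = -1/(-1)*(-5000) = -1*(-1)*(-5000) = 1*(-5000) = -5000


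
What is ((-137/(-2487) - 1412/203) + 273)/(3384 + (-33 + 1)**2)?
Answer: 33585805/556356822 ≈ 0.060367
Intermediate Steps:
((-137/(-2487) - 1412/203) + 273)/(3384 + (-33 + 1)**2) = ((-137*(-1/2487) - 1412*1/203) + 273)/(3384 + (-32)**2) = ((137/2487 - 1412/203) + 273)/(3384 + 1024) = (-3483833/504861 + 273)/4408 = (134343220/504861)*(1/4408) = 33585805/556356822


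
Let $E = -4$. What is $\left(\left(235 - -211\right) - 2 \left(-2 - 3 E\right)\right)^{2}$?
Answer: $181476$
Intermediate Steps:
$\left(\left(235 - -211\right) - 2 \left(-2 - 3 E\right)\right)^{2} = \left(\left(235 - -211\right) - 2 \left(-2 - -12\right)\right)^{2} = \left(\left(235 + 211\right) - 2 \left(-2 + 12\right)\right)^{2} = \left(446 - 20\right)^{2} = 426^{2} = 181476$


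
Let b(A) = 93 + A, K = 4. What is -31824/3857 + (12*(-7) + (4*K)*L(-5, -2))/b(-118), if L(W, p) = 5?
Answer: -780172/96425 ≈ -8.0910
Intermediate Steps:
-31824/3857 + (12*(-7) + (4*K)*L(-5, -2))/b(-118) = -31824/3857 + (12*(-7) + (4*4)*5)/(93 - 118) = -31824*1/3857 + (-84 + 16*5)/(-25) = -31824/3857 + (-84 + 80)*(-1/25) = -31824/3857 - 4*(-1/25) = -31824/3857 + 4/25 = -780172/96425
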